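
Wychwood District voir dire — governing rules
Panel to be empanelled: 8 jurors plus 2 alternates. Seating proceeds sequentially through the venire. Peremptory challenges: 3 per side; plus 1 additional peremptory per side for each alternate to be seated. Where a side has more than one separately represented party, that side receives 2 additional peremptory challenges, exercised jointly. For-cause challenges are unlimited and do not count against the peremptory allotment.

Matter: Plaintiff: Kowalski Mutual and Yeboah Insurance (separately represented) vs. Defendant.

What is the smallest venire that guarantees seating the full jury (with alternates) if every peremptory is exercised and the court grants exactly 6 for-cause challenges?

Seats to fill: 8 + 2 alternates = 10.
Peremptories — Plaintiff: 3 + 1×2 + 2 = 7; Defendant: 3 + 1×2 = 5; total 12.
For-cause removals: 6.
Minimum venire: 10 + 12 + 6 = 28.

28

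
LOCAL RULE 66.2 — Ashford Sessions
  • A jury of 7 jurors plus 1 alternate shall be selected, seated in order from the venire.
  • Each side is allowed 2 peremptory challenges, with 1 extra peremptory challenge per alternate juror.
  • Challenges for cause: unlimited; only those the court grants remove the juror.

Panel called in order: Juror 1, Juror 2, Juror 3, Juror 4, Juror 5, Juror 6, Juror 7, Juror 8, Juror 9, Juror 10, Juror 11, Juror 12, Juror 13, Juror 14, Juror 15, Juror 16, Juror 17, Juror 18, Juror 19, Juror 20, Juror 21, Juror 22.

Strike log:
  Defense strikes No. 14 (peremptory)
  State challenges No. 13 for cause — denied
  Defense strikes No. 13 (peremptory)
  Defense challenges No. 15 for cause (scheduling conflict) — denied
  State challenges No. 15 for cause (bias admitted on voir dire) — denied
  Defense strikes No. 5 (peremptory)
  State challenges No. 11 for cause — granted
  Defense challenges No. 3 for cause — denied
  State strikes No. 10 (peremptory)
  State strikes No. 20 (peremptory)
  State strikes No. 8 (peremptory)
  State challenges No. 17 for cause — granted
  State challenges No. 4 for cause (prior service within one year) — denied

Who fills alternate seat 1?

Removed: #5, #8, #10, #11, #13, #14, #17, #20. (#3, #4, #15 stay — for-cause denied.)
Filling seats in venire order through position 8: #1, #2, #3, #4, #6, #7, #9, #12.
So alternate 1 is #12.

12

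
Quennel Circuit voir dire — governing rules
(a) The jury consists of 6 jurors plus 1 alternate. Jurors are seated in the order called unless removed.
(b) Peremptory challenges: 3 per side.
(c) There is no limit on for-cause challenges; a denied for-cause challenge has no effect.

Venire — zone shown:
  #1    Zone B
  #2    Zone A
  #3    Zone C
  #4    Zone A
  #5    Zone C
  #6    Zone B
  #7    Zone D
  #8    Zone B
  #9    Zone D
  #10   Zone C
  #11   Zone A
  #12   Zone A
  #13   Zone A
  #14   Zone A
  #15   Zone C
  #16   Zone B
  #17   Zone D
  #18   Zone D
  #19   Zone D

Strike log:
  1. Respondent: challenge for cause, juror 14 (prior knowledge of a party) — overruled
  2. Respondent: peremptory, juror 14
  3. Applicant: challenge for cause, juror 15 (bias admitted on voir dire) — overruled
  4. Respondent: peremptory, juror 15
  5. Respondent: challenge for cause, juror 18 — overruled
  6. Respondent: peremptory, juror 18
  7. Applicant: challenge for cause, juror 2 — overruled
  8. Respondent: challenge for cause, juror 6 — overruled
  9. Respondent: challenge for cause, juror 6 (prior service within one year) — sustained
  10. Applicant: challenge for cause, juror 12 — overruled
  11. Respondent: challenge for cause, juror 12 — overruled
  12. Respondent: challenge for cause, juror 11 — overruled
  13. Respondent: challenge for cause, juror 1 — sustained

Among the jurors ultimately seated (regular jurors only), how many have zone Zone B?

Removed: #1, #6, #14, #15, #18.
Seated jurors 1–6: #2, #3, #4, #5, #7, #8 (alternates #9 not counted).
Of those, in Zone B: #8 → 1.

1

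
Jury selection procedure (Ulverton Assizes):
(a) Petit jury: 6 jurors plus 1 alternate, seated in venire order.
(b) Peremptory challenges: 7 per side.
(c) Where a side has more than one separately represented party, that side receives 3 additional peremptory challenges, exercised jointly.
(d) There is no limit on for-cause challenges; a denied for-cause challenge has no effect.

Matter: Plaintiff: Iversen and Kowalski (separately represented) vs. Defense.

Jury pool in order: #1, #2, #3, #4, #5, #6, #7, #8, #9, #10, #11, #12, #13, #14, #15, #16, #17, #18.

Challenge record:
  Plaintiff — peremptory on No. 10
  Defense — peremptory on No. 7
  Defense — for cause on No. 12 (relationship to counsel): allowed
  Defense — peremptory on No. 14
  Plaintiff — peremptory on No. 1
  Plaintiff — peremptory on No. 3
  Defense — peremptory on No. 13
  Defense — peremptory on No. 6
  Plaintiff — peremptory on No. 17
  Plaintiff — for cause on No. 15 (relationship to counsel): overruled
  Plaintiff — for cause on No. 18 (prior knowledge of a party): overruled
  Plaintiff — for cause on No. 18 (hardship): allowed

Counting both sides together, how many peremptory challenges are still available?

9

Plaintiff allotment: 7 base + 3 multi-party = 10. Defense allotment: 7.
Plaintiff peremptories used: #10, #1, #3, #17 — 4 (for-cause on #15, #18, #18 don't count).
Defense peremptories used: #7, #14, #13, #6 — 4 (the for-cause on #12 doesn't count).
Remaining: (10 − 4) + (7 − 4) = 9.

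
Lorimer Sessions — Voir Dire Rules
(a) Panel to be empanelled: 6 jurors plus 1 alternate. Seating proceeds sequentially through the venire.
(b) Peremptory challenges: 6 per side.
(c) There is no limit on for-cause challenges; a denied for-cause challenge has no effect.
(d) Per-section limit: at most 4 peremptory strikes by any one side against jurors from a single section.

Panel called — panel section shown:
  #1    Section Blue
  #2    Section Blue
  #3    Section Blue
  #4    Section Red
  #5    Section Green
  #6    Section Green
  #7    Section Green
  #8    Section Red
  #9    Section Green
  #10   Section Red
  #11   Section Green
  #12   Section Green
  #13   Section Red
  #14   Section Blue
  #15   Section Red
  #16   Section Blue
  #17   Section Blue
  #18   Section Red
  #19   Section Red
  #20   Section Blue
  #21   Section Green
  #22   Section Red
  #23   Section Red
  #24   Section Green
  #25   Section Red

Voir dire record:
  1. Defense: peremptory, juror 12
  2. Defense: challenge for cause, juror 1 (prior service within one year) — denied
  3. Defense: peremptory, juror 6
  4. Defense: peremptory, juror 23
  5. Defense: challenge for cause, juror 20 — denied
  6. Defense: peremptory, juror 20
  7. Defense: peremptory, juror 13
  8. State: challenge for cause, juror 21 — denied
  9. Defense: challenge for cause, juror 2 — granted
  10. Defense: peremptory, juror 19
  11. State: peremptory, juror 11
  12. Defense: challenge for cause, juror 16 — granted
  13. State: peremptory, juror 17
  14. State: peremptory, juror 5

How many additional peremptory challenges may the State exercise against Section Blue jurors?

State peremptories so far: #11, #17, #5 — 3 of 6 used, 3 left overall.
Against Section Blue: #17 — 1 used; per-section cap 4 leaves 3.
Binding limit: min(3, 3) = 3.

3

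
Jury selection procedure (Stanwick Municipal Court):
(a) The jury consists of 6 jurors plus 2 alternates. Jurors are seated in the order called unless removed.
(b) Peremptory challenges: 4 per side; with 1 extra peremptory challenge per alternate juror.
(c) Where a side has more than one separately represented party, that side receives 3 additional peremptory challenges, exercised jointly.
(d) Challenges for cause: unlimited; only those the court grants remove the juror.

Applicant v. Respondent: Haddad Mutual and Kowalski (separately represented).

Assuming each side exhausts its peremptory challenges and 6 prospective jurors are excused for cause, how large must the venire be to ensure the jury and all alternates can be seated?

29

Seats to fill: 6 + 2 alternates = 8.
Peremptories — Applicant: 4 + 1×2 = 6; Respondent: 4 + 1×2 + 3 = 9; total 15.
For-cause removals: 6.
Minimum venire: 8 + 15 + 6 = 29.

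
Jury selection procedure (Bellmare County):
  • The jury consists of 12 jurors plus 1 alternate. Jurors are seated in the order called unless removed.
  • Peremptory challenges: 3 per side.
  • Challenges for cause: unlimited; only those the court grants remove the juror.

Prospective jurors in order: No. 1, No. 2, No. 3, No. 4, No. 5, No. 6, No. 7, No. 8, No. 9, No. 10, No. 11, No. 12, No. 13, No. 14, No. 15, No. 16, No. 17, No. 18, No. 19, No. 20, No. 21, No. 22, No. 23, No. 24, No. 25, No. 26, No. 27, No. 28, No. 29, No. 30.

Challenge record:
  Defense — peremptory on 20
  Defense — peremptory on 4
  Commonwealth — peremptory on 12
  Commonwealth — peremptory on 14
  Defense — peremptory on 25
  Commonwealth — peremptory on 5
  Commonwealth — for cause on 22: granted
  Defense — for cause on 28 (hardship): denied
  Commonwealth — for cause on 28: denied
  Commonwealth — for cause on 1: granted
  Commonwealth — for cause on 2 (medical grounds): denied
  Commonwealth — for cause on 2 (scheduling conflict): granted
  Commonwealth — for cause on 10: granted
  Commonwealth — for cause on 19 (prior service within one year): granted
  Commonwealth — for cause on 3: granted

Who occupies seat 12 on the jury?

23

Removed: #1, #2, #3, #4, #5, #10, #12, #14, #19, #20, #22, #25. (#28 stays — for-cause denied.)
Seating in order: seats 1–12 → #6, #7, #8, #9, #11, #13, #15, #16, #17, #18, #21, #23; alternates → #24.
So seat 12 is #23.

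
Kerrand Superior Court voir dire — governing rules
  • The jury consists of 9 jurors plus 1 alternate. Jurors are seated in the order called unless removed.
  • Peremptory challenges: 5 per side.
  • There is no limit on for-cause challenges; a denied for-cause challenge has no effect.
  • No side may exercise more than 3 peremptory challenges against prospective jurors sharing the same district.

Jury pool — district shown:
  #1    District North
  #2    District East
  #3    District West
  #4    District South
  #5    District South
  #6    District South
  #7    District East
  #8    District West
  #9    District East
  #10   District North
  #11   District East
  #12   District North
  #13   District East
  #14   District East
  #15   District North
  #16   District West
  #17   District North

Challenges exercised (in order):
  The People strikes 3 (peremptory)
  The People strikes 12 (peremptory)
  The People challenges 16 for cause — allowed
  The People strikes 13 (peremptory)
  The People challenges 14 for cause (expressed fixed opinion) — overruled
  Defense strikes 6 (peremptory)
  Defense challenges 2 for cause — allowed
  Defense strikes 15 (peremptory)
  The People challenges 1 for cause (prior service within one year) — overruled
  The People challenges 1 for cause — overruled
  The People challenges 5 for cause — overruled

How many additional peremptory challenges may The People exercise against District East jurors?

The People peremptories so far: #3, #12, #13 — 3 of 5 used, 2 left overall.
Against District East: #13 — 1 used; per-district cap 3 leaves 2.
Binding limit: min(2, 2) = 2.

2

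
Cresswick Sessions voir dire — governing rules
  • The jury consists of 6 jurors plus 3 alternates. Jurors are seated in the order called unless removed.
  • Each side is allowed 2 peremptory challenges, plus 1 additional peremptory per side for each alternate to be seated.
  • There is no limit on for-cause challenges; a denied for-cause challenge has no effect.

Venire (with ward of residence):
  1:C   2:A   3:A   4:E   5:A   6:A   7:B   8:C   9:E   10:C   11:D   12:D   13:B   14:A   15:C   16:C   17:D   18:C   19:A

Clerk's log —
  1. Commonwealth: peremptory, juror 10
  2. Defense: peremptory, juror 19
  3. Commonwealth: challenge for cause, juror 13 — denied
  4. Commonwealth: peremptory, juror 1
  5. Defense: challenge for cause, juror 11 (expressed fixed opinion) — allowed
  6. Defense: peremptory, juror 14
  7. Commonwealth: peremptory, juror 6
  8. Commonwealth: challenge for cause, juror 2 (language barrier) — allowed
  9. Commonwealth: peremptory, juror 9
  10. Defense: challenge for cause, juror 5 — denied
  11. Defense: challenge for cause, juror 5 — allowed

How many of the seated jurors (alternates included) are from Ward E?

1

Removed: #1, #2, #5, #6, #9, #10, #11, #14, #19.
Seated (9 incl. alternates): #3, #4, #7, #8, #12, #13, #15, #16, #17.
Of those, in Ward E: #4 → 1.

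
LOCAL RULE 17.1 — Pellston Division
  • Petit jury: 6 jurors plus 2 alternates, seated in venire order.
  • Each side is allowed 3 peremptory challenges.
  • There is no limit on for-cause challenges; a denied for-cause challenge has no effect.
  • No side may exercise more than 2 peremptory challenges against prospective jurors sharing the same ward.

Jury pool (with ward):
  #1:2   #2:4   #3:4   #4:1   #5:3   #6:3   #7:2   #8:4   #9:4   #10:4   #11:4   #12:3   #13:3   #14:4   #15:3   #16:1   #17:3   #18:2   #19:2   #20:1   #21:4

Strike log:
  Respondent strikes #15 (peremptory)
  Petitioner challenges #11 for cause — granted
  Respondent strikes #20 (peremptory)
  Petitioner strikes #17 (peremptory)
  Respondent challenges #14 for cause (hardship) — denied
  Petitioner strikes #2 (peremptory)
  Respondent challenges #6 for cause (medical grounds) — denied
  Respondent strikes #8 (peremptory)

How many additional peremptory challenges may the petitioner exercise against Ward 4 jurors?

1

Petitioner peremptories so far: #17, #2 — 2 of 3 used, 1 left overall.
Against Ward 4: #2 — 1 used; per-ward cap 2 leaves 1.
Binding limit: min(1, 1) = 1.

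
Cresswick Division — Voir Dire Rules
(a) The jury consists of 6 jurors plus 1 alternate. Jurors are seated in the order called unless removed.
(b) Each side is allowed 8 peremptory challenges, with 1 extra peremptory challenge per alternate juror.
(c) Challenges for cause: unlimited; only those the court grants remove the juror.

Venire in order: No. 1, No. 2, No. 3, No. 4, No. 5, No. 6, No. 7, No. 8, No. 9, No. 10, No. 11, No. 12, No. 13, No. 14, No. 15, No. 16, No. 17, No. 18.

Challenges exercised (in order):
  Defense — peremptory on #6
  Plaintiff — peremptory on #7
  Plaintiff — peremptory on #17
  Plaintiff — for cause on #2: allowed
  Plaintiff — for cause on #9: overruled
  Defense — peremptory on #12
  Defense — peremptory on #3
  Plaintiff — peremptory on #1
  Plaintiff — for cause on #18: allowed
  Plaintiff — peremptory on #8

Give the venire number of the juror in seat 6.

13

Removed: #1, #2, #3, #6, #7, #8, #12, #17, #18. (#9 stays — for-cause denied.)
Filling seats in venire order through position 6: #4, #5, #9, #10, #11, #13.
So seat 6 is #13.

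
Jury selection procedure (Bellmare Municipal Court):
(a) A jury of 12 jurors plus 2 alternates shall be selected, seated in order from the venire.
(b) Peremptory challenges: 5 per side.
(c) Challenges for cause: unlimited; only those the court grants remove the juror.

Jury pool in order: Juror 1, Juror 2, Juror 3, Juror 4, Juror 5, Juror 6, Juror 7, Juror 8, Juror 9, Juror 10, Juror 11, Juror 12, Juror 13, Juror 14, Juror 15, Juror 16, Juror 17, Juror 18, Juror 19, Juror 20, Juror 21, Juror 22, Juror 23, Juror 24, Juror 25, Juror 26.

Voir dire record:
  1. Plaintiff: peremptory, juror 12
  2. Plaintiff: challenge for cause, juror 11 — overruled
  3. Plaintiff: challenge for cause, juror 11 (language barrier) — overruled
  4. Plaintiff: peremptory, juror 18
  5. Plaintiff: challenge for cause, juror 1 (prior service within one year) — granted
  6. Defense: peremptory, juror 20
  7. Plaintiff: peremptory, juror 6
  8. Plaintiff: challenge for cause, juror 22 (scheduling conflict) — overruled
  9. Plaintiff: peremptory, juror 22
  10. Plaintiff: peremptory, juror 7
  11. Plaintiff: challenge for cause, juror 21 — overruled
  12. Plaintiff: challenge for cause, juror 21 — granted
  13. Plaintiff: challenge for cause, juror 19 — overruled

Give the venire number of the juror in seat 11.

15

Removed: #1, #6, #7, #12, #18, #20, #21, #22. (#11, #19 stay — for-cause denied.)
Seating in order: seats 1–12 → #2, #3, #4, #5, #8, #9, #10, #11, #13, #14, #15, #16; alternates → #17, #19.
So seat 11 is #15.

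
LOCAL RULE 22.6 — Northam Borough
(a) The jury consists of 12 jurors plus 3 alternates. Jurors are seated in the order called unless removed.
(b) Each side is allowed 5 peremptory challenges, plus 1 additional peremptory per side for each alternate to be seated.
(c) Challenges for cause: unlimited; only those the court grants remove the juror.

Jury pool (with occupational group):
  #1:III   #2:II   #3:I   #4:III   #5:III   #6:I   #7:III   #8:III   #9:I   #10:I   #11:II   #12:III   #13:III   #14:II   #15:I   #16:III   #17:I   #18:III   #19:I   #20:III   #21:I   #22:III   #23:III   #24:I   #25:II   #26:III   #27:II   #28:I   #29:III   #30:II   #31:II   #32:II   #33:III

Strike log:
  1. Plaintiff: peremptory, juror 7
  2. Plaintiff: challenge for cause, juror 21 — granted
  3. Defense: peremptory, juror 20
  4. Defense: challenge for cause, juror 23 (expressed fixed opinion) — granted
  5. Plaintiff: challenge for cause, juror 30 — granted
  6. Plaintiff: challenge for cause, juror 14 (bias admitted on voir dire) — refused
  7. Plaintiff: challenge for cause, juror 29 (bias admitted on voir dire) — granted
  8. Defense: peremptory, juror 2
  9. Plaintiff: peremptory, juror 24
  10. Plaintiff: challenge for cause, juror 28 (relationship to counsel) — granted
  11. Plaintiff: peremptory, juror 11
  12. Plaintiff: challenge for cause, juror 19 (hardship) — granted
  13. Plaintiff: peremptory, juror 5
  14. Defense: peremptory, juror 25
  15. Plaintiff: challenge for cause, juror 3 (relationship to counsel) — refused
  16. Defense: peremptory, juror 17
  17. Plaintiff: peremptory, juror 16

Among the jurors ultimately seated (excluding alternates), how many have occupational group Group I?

Removed: #2, #5, #7, #11, #16, #17, #19, #20, #21, #23, #24, #25, #28, #29, #30.
Seated jurors 1–12: #1, #3, #4, #6, #8, #9, #10, #12, #13, #14, #15, #18 (alternates #22, #26, #27 not counted).
Of those, in Group I: #3, #6, #9, #10, #15 → 5.

5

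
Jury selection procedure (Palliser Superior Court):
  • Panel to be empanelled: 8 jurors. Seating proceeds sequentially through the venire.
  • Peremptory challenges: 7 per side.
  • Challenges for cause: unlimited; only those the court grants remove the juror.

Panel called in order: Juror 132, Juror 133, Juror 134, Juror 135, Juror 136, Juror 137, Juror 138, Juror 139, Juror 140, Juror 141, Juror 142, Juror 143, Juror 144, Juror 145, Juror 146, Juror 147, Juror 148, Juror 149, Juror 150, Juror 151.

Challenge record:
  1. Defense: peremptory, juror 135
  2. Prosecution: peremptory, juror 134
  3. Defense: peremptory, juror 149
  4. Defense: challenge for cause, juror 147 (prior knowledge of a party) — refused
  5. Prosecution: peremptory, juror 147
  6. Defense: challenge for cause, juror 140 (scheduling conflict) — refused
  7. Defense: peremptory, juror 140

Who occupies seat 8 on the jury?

Removed: #134, #135, #140, #147, #149.
Filling seats in venire order through position 8: #132, #133, #136, #137, #138, #139, #141, #142.
So seat 8 is #142.

142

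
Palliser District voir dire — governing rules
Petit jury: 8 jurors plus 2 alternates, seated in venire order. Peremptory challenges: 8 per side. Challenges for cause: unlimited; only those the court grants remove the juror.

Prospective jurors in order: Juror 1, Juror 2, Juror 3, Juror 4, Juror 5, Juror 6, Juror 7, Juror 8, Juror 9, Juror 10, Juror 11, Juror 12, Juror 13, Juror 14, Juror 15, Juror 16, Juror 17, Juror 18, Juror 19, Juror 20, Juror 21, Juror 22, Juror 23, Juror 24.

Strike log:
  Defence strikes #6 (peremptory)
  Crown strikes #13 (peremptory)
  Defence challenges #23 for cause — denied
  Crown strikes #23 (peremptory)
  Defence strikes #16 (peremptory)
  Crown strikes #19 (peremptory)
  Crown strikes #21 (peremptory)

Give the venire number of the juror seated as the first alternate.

10

Removed: #6, #13, #16, #19, #21, #23.
Seating in order: seats 1–8 → #1, #2, #3, #4, #5, #7, #8, #9; alternates → #10, #11.
So alternate 1 is #10.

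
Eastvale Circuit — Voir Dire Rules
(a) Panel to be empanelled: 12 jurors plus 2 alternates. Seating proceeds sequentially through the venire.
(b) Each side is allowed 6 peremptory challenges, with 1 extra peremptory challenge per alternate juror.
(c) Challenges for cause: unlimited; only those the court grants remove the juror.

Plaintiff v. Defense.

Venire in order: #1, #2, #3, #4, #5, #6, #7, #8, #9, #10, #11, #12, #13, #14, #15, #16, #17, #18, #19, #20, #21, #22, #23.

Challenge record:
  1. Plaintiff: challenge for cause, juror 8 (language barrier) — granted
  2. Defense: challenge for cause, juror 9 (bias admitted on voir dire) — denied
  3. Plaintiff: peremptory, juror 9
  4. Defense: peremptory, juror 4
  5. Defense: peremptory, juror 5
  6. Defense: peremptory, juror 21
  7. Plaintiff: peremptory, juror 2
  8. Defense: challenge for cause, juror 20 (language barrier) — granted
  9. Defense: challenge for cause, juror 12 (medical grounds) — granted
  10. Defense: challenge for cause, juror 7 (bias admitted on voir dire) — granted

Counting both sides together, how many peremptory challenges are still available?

11

Plaintiff allotment: 6 base + 1 × 2 alternates = 8. Defense allotment: 6 base + 1 × 2 alternates = 8.
Plaintiff peremptories used: #9, #2 — 2 (the for-cause on #8 doesn't count).
Defense peremptories used: #4, #5, #21 — 3 (for-cause on #9, #20, #12, #7 don't count).
Remaining: (8 − 2) + (8 − 3) = 11.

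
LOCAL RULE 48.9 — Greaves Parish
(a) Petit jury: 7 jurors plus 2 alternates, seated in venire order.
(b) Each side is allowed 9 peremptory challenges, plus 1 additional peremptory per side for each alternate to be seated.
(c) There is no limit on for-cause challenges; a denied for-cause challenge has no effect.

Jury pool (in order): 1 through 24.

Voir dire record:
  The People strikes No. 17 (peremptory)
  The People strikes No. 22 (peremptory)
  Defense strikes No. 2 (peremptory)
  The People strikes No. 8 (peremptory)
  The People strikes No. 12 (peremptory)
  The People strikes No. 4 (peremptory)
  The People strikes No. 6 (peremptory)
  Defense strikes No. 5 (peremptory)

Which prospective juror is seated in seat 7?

Removed: #2, #4, #5, #6, #8, #12, #17, #22.
Seating in order: seats 1–7 → #1, #3, #7, #9, #10, #11, #13; alternates → #14, #15.
So seat 7 is #13.

13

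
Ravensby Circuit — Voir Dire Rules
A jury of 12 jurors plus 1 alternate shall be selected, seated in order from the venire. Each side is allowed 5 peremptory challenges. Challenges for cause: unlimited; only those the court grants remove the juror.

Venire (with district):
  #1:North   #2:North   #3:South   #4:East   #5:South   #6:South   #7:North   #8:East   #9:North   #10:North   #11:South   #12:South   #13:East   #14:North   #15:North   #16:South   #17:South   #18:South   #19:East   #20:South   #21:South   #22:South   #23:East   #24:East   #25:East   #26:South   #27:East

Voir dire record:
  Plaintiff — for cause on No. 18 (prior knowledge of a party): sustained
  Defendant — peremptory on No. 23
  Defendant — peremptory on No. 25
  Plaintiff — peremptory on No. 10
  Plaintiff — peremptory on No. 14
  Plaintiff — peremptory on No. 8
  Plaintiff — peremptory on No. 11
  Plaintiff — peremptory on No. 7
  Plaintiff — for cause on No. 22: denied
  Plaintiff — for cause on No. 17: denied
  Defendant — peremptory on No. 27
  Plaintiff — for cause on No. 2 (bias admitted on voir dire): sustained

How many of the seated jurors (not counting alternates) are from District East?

3

Removed: #2, #7, #8, #10, #11, #14, #18, #23, #25, #27.
Seated jurors 1–12: #1, #3, #4, #5, #6, #9, #12, #13, #15, #16, #17, #19 (alternates #20 not counted).
Of those, in District East: #4, #13, #19 → 3.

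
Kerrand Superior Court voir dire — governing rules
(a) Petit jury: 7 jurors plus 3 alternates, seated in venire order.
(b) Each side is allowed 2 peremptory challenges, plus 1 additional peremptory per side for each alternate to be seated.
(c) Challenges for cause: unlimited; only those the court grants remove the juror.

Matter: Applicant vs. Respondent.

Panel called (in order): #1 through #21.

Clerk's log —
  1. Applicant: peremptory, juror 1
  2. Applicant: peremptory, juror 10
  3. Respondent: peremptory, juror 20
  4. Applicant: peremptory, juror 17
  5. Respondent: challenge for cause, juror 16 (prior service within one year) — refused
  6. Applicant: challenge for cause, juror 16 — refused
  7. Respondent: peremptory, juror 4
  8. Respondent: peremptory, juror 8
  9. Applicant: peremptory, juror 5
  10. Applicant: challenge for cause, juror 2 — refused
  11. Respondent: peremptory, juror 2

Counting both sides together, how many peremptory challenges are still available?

2

Applicant allotment: 2 base + 1 × 3 alternates = 5. Respondent allotment: 2 base + 1 × 3 alternates = 5.
Applicant peremptories used: #1, #10, #17, #5 — 4 (for-cause on #16, #2 don't count).
Respondent peremptories used: #20, #4, #8, #2 — 4 (the for-cause on #16 doesn't count).
Remaining: (5 − 4) + (5 − 4) = 2.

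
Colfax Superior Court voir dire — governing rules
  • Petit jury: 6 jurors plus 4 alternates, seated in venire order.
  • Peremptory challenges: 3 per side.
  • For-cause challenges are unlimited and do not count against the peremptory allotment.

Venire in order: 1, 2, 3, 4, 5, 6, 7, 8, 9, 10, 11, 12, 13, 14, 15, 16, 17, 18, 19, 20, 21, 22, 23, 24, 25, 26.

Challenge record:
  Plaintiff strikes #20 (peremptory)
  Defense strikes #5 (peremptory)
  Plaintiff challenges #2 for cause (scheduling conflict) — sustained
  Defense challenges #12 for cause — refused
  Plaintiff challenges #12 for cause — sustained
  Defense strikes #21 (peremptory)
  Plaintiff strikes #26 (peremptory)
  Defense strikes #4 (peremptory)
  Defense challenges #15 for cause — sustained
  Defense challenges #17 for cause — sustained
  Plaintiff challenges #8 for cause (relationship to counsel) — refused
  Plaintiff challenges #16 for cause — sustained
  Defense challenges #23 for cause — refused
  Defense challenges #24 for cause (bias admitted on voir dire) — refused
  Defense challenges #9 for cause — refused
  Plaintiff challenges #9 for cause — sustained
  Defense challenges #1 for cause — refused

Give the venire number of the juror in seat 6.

Removed: #2, #4, #5, #9, #12, #15, #16, #17, #20, #21, #26. (#1, #8, #23, #24 stay — for-cause denied.)
Filling seats in venire order through position 6: #1, #3, #6, #7, #8, #10.
So seat 6 is #10.

10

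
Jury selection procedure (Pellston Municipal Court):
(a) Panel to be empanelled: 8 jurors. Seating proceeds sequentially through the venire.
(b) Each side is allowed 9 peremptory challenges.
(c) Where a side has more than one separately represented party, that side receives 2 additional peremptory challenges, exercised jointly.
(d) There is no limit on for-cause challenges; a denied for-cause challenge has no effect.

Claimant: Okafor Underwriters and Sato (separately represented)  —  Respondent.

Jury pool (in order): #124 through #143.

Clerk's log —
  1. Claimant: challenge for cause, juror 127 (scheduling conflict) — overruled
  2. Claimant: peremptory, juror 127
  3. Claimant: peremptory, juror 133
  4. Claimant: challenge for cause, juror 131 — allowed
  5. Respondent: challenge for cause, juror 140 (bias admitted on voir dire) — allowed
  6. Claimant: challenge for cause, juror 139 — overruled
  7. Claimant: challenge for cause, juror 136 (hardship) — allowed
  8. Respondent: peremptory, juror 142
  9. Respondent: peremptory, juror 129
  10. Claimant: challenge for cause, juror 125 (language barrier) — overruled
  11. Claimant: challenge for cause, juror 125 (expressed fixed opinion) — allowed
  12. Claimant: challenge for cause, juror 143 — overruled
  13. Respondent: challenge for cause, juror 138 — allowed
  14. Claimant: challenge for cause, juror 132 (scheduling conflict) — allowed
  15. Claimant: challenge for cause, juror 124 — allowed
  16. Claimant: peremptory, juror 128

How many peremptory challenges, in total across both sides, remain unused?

15

Claimant allotment: 9 base + 2 multi-party = 11. Respondent allotment: 9.
Claimant peremptories used: #127, #133, #128 — 3 (for-cause on #127, #131, #139, #136, #125, #125, #143, #132, #124 don't count).
Respondent peremptories used: #142, #129 — 2 (for-cause on #140, #138 don't count).
Remaining: (11 − 3) + (9 − 2) = 15.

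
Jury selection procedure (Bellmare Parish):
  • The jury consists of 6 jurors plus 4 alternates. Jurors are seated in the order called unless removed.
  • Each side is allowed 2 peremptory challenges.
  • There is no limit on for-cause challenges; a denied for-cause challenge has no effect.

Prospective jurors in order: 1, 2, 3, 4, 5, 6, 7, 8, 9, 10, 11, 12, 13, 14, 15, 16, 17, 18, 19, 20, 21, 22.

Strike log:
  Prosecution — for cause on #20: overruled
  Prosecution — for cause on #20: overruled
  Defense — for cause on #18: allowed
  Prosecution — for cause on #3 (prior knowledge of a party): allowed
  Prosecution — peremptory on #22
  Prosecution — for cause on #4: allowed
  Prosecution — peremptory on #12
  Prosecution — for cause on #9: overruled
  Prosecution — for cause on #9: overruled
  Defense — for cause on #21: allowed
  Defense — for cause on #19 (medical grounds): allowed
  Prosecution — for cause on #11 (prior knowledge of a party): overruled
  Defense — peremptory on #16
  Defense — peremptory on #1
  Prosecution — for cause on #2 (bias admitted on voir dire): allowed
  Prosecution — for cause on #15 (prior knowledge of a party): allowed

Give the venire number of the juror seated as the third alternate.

14

Removed: #1, #2, #3, #4, #12, #15, #16, #18, #19, #21, #22. (#9, #11, #20 stay — for-cause denied.)
Seating in order: seats 1–6 → #5, #6, #7, #8, #9, #10; alternates → #11, #13, #14, #17.
So alternate 3 is #14.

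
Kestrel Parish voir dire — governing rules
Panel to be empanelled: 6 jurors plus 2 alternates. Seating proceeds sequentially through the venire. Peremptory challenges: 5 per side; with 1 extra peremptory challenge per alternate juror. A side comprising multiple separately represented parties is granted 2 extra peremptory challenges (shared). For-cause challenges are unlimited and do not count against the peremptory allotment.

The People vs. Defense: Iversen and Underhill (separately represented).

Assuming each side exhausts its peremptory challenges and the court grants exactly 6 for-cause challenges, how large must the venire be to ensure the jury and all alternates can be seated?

Seats to fill: 6 + 2 alternates = 8.
Peremptories — The People: 5 + 1×2 = 7; Defense: 5 + 1×2 + 2 = 9; total 16.
For-cause removals: 6.
Minimum venire: 8 + 16 + 6 = 30.

30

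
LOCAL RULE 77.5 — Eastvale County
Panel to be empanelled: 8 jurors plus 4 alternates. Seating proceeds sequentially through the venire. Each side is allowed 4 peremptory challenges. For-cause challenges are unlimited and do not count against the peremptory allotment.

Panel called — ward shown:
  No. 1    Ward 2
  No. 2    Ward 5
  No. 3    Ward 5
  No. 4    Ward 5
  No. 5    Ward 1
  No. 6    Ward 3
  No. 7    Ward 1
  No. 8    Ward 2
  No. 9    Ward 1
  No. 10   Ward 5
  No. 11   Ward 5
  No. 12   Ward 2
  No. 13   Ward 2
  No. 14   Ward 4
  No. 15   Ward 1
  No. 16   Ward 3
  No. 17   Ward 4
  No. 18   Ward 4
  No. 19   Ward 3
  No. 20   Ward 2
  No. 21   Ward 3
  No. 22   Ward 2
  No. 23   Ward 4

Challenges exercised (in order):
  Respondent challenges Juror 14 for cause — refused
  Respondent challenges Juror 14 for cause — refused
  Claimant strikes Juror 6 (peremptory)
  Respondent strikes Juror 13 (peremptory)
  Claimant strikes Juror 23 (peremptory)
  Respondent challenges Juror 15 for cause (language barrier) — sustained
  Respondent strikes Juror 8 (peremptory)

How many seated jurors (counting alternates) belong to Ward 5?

5

Removed: #6, #8, #13, #15, #23.
Seated (12 incl. alternates): #1, #2, #3, #4, #5, #7, #9, #10, #11, #12, #14, #16.
Of those, in Ward 5: #2, #3, #4, #10, #11 → 5.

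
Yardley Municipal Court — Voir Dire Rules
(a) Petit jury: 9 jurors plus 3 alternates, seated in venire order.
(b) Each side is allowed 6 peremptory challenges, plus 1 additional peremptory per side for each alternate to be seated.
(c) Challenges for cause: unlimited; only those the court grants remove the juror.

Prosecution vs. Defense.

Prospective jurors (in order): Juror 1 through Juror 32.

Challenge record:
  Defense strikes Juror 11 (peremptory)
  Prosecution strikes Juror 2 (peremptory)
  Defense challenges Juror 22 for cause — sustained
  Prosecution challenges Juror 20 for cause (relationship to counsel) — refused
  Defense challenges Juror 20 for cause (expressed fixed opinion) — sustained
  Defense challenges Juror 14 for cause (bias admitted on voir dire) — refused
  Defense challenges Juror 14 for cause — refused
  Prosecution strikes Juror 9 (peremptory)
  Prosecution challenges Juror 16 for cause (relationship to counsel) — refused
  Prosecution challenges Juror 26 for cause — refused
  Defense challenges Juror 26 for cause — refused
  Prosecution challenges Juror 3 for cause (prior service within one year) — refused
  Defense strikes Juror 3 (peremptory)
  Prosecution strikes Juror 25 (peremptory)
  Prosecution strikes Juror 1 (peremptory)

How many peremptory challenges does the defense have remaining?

Defense allotment: 6 base + 1 × 3 alternates = 9.
Defense peremptories used: #11, #3 — 2 (for-cause on #22, #20, #14, #14, #26 don't count).
Remaining: 9 − 2 = 7.

7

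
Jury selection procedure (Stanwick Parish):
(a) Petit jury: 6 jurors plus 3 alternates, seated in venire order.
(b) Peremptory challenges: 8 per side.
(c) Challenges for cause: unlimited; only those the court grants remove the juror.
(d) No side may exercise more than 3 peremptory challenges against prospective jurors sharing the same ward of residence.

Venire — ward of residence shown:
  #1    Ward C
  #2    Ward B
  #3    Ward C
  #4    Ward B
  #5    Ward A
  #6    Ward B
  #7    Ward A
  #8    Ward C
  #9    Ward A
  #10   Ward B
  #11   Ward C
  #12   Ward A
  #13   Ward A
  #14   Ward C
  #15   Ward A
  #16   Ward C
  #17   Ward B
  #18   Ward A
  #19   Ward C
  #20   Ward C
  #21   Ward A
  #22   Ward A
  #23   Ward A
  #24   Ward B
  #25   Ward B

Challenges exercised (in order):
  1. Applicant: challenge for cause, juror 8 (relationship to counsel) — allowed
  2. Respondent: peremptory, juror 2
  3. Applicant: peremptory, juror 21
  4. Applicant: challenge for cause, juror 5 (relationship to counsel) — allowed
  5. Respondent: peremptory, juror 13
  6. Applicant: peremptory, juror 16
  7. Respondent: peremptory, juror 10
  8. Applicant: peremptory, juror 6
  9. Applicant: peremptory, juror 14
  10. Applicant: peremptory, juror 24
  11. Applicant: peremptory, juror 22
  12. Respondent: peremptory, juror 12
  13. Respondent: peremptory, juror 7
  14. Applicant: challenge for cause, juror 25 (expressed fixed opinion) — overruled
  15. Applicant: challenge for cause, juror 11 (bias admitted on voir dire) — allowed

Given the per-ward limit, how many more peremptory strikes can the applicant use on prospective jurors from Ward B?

1

Applicant peremptories so far: #21, #16, #6, #14, #24, #22 — 6 of 8 used, 2 left overall.
Against Ward B: #6, #24 — 2 used; per-ward cap 3 leaves 1.
Binding limit: min(2, 1) = 1.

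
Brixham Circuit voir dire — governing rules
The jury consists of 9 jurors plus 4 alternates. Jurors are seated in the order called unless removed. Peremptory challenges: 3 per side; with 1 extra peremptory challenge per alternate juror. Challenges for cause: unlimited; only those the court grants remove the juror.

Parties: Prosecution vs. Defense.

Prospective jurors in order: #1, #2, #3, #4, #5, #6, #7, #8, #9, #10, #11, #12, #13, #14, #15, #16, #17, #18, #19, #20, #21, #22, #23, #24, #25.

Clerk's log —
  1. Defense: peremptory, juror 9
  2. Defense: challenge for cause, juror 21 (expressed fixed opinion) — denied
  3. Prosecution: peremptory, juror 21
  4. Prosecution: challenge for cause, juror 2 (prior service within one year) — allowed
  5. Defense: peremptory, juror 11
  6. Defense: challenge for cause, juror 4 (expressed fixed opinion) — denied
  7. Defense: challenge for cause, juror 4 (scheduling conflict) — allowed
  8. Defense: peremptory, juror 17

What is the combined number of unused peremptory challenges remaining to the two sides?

10

Prosecution allotment: 3 base + 1 × 4 alternates = 7. Defense allotment: 3 base + 1 × 4 alternates = 7.
Prosecution peremptories used: #21 — 1 (the for-cause on #2 doesn't count).
Defense peremptories used: #9, #11, #17 — 3 (for-cause on #21, #4, #4 don't count).
Remaining: (7 − 1) + (7 − 3) = 10.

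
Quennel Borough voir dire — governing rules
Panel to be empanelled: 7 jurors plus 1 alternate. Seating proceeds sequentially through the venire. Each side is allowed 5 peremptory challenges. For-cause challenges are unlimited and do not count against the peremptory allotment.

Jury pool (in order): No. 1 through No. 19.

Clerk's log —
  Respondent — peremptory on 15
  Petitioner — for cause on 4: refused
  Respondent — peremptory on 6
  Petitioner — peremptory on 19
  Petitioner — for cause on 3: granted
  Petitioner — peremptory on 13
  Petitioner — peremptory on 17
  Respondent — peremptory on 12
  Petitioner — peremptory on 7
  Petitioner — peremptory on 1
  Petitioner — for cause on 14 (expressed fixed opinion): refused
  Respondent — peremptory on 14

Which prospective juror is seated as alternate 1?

Removed: #1, #3, #6, #7, #12, #13, #14, #15, #17, #19. (#4 stays — for-cause denied.)
Seating in order: seats 1–7 → #2, #4, #5, #8, #9, #10, #11; alternates → #16.
So alternate 1 is #16.

16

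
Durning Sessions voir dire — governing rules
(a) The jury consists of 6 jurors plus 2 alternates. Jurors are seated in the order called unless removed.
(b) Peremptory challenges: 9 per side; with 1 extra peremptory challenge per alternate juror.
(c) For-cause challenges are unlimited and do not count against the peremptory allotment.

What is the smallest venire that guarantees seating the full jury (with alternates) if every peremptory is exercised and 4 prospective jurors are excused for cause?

Seats to fill: 6 + 2 alternates = 8.
Peremptories: 9 + 1×2 = 11 per side × 2 sides = 22.
For-cause removals: 4.
Minimum venire: 8 + 22 + 4 = 34.

34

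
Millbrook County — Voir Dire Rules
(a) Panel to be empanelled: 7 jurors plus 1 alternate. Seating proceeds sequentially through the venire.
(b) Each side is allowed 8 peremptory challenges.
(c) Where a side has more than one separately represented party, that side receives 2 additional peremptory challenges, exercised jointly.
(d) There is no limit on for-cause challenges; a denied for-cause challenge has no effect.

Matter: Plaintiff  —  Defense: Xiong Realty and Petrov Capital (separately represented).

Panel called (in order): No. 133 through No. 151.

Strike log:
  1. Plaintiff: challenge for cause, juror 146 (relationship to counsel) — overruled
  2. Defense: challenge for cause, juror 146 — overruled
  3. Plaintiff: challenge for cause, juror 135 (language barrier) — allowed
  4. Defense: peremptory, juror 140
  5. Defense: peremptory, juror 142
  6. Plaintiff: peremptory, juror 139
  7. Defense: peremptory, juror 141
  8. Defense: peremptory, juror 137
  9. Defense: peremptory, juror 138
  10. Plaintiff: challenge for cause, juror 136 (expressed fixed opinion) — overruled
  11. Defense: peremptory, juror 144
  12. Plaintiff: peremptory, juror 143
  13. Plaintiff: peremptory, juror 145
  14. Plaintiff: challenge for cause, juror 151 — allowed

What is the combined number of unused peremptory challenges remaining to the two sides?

Plaintiff allotment: 8. Defense allotment: 8 base + 2 multi-party = 10.
Plaintiff peremptories used: #139, #143, #145 — 3 (for-cause on #146, #135, #136, #151 don't count).
Defense peremptories used: #140, #142, #141, #137, #138, #144 — 6 (the for-cause on #146 doesn't count).
Remaining: (8 − 3) + (10 − 6) = 9.

9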